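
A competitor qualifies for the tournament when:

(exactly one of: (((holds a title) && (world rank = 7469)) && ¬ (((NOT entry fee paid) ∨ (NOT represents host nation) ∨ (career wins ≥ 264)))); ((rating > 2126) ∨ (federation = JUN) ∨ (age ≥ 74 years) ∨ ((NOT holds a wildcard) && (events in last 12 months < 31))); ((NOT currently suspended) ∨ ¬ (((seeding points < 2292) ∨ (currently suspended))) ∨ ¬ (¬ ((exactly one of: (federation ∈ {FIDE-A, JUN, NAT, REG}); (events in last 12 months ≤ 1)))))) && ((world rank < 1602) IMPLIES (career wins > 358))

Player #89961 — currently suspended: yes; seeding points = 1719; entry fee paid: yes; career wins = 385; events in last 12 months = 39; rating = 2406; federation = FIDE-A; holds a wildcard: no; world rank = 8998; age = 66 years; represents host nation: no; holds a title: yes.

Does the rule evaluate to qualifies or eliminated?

Atomic conditions:
  holds a title: yes → true
  world rank = 7469: 8998 == 7469 is false
  NOT entry fee paid: yes → false
  NOT represents host nation: no → true
  career wins ≥ 264: 385 ≥ 264 is true
  rating > 2126: 2406 > 2126 is true
  federation = JUN: FIDE-A == JUN is false
  age ≥ 74 years: 66 ≥ 74 is false
  NOT holds a wildcard: no → true
  events in last 12 months < 31: 39 < 31 is false
  NOT currently suspended: yes → false
  seeding points < 2292: 1719 < 2292 is true
  currently suspended: yes → true
  federation ∈ {FIDE-A, JUN, NAT, REG}: FIDE-A is in the set → true
  events in last 12 months ≤ 1: 39 ≤ 1 is false
  world rank < 1602: 8998 < 1602 is false
  career wins > 358: 385 > 358 is true
Combine:
[1.1.1] true AND false = false
[1.1.2.1] false OR true OR true = true
[1.1.2] NOT true = false
[1.1] false AND false = false
[1.2.4] true AND false = false
[1.2] true OR false OR false OR false = true
[1.3.2.1] true OR true = true
[1.3.2] NOT true = false
[1.3.3.1.1] exactly-one(true, false) = true
[1.3.3.1] NOT true = false
[1.3.3] NOT false = true
[1.3] false OR false OR true = true
[1] exactly-one(false, true, true) = false
[2] false → true (antecedent false ⇒ implication holds) = true
[root] false AND true = false
Overall: false → eliminated

Eliminated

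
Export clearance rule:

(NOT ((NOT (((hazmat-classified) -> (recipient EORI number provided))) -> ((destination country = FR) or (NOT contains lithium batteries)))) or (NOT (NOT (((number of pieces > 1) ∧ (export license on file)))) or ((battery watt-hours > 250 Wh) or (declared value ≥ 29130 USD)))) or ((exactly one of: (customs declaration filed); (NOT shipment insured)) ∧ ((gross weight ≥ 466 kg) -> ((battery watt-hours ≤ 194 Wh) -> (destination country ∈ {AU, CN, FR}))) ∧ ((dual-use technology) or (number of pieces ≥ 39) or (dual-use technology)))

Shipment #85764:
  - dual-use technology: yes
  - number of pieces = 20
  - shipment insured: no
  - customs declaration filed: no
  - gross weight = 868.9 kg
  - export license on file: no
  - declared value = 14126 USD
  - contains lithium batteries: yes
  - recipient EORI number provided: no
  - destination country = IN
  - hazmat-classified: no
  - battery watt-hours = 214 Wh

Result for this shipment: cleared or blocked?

Cleared

Atomic conditions:
  hazmat-classified: no → false
  recipient EORI number provided: no → false
  destination country = FR: IN == FR is false
  NOT contains lithium batteries: yes → false
  number of pieces > 1: 20 > 1 is true
  export license on file: no → false
  battery watt-hours > 250 Wh: 214 > 250 is false
  declared value ≥ 29130 USD: 14126 ≥ 29130 is false
  customs declaration filed: no → false
  NOT shipment insured: no → true
  gross weight ≥ 466 kg: 868.9 ≥ 466 is true
  battery watt-hours ≤ 194 Wh: 214 ≤ 194 is false
  destination country ∈ {AU, CN, FR}: IN is not in the set → false
  dual-use technology: yes → true
  number of pieces ≥ 39: 20 ≥ 39 is false
Combine:
[1.1.1.1.1] false → false (antecedent false ⇒ implication holds) = true
[1.1.1.1] NOT true = false
[1.1.1.2] false OR false = false
[1.1.1] false → false (antecedent false ⇒ implication holds) = true
[1.1] NOT true = false
[1.2.1.1.1] true AND false = false
[1.2.1.1] NOT false = true
[1.2.1] NOT true = false
[1.2.2] false OR false = false
[1.2] false OR false = false
[1] false OR false = false
[2.1] exactly-one(false, true) = true
[2.2.2] false → false (antecedent false ⇒ implication holds) = true
[2.2] true → true = true
[2.3] true OR false OR true = true
[2] true AND true AND true = true
[root] false OR true = true
Overall: true → cleared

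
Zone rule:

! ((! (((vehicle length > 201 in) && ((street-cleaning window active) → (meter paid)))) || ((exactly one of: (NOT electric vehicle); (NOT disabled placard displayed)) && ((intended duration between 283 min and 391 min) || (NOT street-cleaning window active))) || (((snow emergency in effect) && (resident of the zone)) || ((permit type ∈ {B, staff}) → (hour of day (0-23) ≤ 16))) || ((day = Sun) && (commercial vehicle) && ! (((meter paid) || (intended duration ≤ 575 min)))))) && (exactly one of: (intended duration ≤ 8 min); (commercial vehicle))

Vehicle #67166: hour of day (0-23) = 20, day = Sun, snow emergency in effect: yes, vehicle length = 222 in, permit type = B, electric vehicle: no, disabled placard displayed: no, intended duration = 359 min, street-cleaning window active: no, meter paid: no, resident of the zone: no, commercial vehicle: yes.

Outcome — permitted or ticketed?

Permitted

Atomic conditions:
  vehicle length > 201 in: 222 > 201 is true
  street-cleaning window active: no → false
  meter paid: no → false
  NOT electric vehicle: no → true
  NOT disabled placard displayed: no → true
  intended duration between 283 min and 391 min: 359 in [283, 391] is true
  NOT street-cleaning window active: no → true
  snow emergency in effect: yes → true
  resident of the zone: no → false
  permit type ∈ {B, staff}: B is in the set → true
  hour of day (0-23) ≤ 16: 20 ≤ 16 is false
  day = Sun: Sun == Sun is true
  commercial vehicle: yes → true
  intended duration ≤ 575 min: 359 ≤ 575 is true
  intended duration ≤ 8 min: 359 ≤ 8 is false
Combine:
[1.1.1.1.2] false → false (antecedent false ⇒ implication holds) = true
[1.1.1.1] true AND true = true
[1.1.1] NOT true = false
[1.1.2.1] exactly-one(true, true) = false
[1.1.2.2] true OR true = true
[1.1.2] false AND true = false
[1.1.3.1] true AND false = false
[1.1.3.2] true → false = false
[1.1.3] false OR false = false
[1.1.4.3.1] false OR true = true
[1.1.4.3] NOT true = false
[1.1.4] true AND true AND false = false
[1.1] false OR false OR false OR false = false
[1] NOT false = true
[2] exactly-one(false, true) = true
[root] true AND true = true
Overall: true → permitted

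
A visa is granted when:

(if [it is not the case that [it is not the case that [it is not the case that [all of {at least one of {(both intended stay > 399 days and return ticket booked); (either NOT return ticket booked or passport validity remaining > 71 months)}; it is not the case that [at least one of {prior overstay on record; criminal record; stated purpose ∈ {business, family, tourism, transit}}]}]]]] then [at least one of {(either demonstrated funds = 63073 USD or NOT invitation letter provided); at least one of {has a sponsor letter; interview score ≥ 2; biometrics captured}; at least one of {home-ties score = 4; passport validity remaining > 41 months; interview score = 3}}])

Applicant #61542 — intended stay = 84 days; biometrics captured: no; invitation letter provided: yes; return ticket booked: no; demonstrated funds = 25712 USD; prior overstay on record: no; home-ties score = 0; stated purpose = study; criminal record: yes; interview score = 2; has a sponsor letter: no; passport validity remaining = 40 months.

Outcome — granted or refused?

Atomic conditions:
  intended stay > 399 days: 84 > 399 is false
  return ticket booked: no → false
  NOT return ticket booked: no → true
  passport validity remaining > 71 months: 40 > 71 is false
  prior overstay on record: no → false
  criminal record: yes → true
  stated purpose ∈ {business, family, tourism, transit}: study is not in the set → false
  demonstrated funds = 63073 USD: 25712 == 63073 is false
  NOT invitation letter provided: yes → false
  has a sponsor letter: no → false
  interview score ≥ 2: 2 ≥ 2 is true
  biometrics captured: no → false
  home-ties score = 4: 0 == 4 is false
  passport validity remaining > 41 months: 40 > 41 is false
  interview score = 3: 2 == 3 is false
Combine:
[1.1.1.1.1.1] false AND false = false
[1.1.1.1.1.2] true OR false = true
[1.1.1.1.1] false OR true = true
[1.1.1.1.2.1] false OR true OR false = true
[1.1.1.1.2] NOT true = false
[1.1.1.1] true AND false = false
[1.1.1] NOT false = true
[1.1] NOT true = false
[1] NOT false = true
[2.1] false OR false = false
[2.2] false OR true OR false = true
[2.3] false OR false OR false = false
[2] false OR true OR false = true
[root] true → true = true
Overall: true → granted

Granted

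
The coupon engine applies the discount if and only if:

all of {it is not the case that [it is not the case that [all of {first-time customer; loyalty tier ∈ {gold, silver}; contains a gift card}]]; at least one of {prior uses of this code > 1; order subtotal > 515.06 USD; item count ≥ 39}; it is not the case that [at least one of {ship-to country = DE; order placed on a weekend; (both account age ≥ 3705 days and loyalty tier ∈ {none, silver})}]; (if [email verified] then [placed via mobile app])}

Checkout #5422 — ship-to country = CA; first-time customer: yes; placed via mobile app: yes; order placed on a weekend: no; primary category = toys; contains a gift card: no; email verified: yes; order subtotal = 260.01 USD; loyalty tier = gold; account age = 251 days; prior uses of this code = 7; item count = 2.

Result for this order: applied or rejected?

Atomic conditions:
  first-time customer: yes → true
  loyalty tier ∈ {gold, silver}: gold is in the set → true
  contains a gift card: no → false
  prior uses of this code > 1: 7 > 1 is true
  order subtotal > 515.06 USD: 260.01 > 515.06 is false
  item count ≥ 39: 2 ≥ 39 is false
  ship-to country = DE: CA == DE is false
  order placed on a weekend: no → false
  account age ≥ 3705 days: 251 ≥ 3705 is false
  loyalty tier ∈ {none, silver}: gold is not in the set → false
  email verified: yes → true
  placed via mobile app: yes → true
Combine:
[1.1.1] true AND true AND false = false
[1.1] NOT false = true
[1] NOT true = false
[2] true OR false OR false = true
[3.1.3] false AND false = false
[3.1] false OR false OR false = false
[3] NOT false = true
[4] true → true = true
[root] false AND true AND true AND true = false
Overall: false → rejected

Rejected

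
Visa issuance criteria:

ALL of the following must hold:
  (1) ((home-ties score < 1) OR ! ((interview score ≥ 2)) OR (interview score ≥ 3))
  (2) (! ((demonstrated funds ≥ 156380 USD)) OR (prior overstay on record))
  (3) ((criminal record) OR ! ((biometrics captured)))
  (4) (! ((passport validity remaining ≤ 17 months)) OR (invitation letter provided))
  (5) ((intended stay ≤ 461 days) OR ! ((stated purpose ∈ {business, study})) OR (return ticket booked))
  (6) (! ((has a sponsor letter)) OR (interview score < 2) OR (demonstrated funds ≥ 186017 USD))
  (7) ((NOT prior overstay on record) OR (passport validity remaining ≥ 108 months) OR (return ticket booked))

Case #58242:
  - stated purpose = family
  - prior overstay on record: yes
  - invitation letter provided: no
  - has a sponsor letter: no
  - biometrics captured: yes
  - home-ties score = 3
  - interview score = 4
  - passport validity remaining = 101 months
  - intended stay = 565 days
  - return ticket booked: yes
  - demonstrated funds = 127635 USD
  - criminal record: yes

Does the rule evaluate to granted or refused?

Atomic conditions:
  home-ties score < 1: 3 < 1 is false
  interview score ≥ 2: 4 ≥ 2 is true
  interview score ≥ 3: 4 ≥ 3 is true
  demonstrated funds ≥ 156380 USD: 127635 ≥ 156380 is false
  prior overstay on record: yes → true
  criminal record: yes → true
  biometrics captured: yes → true
  passport validity remaining ≤ 17 months: 101 ≤ 17 is false
  invitation letter provided: no → false
  intended stay ≤ 461 days: 565 ≤ 461 is false
  stated purpose ∈ {business, study}: family is not in the set → false
  return ticket booked: yes → true
  has a sponsor letter: no → false
  interview score < 2: 4 < 2 is false
  demonstrated funds ≥ 186017 USD: 127635 ≥ 186017 is false
  NOT prior overstay on record: yes → false
  passport validity remaining ≥ 108 months: 101 ≥ 108 is false
Combine:
[1.2] NOT true = false
[1] false OR false OR true = true
[2.1] NOT false = true
[2] true OR true = true
[3.2] NOT true = false
[3] true OR false = true
[4.1] NOT false = true
[4] true OR false = true
[5.2] NOT false = true
[5] false OR true OR true = true
[6.1] NOT false = true
[6] true OR false OR false = true
[7] false OR false OR true = true
[root] true AND true AND true AND true AND true AND true AND true = true
Overall: true → granted

Granted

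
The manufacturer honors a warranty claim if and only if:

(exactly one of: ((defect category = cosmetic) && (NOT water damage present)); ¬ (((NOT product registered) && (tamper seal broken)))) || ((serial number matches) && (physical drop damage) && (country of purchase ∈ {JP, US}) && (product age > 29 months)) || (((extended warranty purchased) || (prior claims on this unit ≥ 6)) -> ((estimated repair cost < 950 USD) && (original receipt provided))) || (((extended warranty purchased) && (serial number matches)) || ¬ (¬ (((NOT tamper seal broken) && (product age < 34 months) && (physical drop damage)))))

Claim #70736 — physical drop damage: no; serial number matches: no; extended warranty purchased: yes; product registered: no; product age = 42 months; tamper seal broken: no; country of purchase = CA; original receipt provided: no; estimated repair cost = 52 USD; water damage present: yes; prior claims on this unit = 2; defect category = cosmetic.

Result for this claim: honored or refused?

Honored

Atomic conditions:
  defect category = cosmetic: cosmetic == cosmetic is true
  NOT water damage present: yes → false
  NOT product registered: no → true
  tamper seal broken: no → false
  serial number matches: no → false
  physical drop damage: no → false
  country of purchase ∈ {JP, US}: CA is not in the set → false
  product age > 29 months: 42 > 29 is true
  extended warranty purchased: yes → true
  prior claims on this unit ≥ 6: 2 ≥ 6 is false
  estimated repair cost < 950 USD: 52 < 950 is true
  original receipt provided: no → false
  NOT tamper seal broken: no → true
  product age < 34 months: 42 < 34 is false
Combine:
[1.1] true AND false = false
[1.2.1] true AND false = false
[1.2] NOT false = true
[1] exactly-one(false, true) = true
[2] false AND false AND false AND true = false
[3.1] true OR false = true
[3.2] true AND false = false
[3] true → false = false
[4.1] true AND false = false
[4.2.1.1] true AND false AND false = false
[4.2.1] NOT false = true
[4.2] NOT true = false
[4] false OR false = false
[root] true OR false OR false OR false = true
Overall: true → honored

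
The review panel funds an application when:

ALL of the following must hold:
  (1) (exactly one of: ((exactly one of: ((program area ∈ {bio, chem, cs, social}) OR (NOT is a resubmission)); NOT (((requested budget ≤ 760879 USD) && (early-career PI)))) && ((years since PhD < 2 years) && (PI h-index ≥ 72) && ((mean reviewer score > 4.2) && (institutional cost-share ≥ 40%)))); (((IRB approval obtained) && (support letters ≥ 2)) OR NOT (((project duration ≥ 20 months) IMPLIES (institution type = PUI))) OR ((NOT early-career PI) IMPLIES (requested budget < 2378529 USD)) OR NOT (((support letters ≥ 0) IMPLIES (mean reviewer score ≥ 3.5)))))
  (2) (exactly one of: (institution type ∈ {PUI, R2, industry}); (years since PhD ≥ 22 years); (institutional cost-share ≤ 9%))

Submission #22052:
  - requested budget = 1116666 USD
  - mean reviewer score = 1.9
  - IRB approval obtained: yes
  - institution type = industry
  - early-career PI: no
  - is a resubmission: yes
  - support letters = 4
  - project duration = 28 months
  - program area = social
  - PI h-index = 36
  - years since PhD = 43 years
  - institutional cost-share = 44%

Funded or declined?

Declined

Atomic conditions:
  program area ∈ {bio, chem, cs, social}: social is in the set → true
  NOT is a resubmission: yes → false
  requested budget ≤ 760879 USD: 1116666 ≤ 760879 is false
  early-career PI: no → false
  years since PhD < 2 years: 43 < 2 is false
  PI h-index ≥ 72: 36 ≥ 72 is false
  mean reviewer score > 4.2: 1.9 > 4.2 is false
  institutional cost-share ≥ 40%: 44 ≥ 40 is true
  IRB approval obtained: yes → true
  support letters ≥ 2: 4 ≥ 2 is true
  project duration ≥ 20 months: 28 ≥ 20 is true
  institution type = PUI: industry == PUI is false
  NOT early-career PI: no → true
  requested budget < 2378529 USD: 1116666 < 2378529 is true
  support letters ≥ 0: 4 ≥ 0 is true
  mean reviewer score ≥ 3.5: 1.9 ≥ 3.5 is false
  institution type ∈ {PUI, R2, industry}: industry is in the set → true
  years since PhD ≥ 22 years: 43 ≥ 22 is true
  institutional cost-share ≤ 9%: 44 ≤ 9 is false
Combine:
[1.1.1.1] true OR false = true
[1.1.1.2.1] false AND false = false
[1.1.1.2] NOT false = true
[1.1.1] exactly-one(true, true) = false
[1.1.2.3] false AND true = false
[1.1.2] false AND false AND false = false
[1.1] false AND false = false
[1.2.1] true AND true = true
[1.2.2.1] true → false = false
[1.2.2] NOT false = true
[1.2.3] true → true = true
[1.2.4.1] true → false = false
[1.2.4] NOT false = true
[1.2] true OR true OR true OR true = true
[1] exactly-one(false, true) = true
[2] exactly-one(true, true, false) = false
[root] true AND false = false
Overall: false → declined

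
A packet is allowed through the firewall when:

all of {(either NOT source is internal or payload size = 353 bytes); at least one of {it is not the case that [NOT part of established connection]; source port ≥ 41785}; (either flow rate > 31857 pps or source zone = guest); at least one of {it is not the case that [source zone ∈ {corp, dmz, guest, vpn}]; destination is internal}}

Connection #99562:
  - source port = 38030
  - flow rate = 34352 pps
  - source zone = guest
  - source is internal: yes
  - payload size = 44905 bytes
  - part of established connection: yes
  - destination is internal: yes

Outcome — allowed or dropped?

Atomic conditions:
  NOT source is internal: yes → false
  payload size = 353 bytes: 44905 == 353 is false
  NOT part of established connection: yes → false
  source port ≥ 41785: 38030 ≥ 41785 is false
  flow rate > 31857 pps: 34352 > 31857 is true
  source zone = guest: guest == guest is true
  source zone ∈ {corp, dmz, guest, vpn}: guest is in the set → true
  destination is internal: yes → true
Combine:
[1] false OR false = false
[2.1] NOT false = true
[2] true OR false = true
[3] true OR true = true
[4.1] NOT true = false
[4] false OR true = true
[root] false AND true AND true AND true = false
Overall: false → dropped

Dropped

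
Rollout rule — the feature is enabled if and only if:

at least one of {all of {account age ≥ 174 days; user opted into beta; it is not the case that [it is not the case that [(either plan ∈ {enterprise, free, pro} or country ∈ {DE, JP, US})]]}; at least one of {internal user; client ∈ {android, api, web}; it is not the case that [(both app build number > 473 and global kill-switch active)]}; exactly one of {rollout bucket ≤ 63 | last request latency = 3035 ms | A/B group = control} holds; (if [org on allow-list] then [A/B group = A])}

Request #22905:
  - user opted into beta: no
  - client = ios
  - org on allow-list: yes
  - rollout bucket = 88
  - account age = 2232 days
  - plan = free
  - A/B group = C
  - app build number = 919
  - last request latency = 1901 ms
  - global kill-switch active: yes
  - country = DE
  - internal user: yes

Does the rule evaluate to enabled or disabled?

Enabled

Atomic conditions:
  account age ≥ 174 days: 2232 ≥ 174 is true
  user opted into beta: no → false
  plan ∈ {enterprise, free, pro}: free is in the set → true
  country ∈ {DE, JP, US}: DE is in the set → true
  internal user: yes → true
  client ∈ {android, api, web}: ios is not in the set → false
  app build number > 473: 919 > 473 is true
  global kill-switch active: yes → true
  rollout bucket ≤ 63: 88 ≤ 63 is false
  last request latency = 3035 ms: 1901 == 3035 is false
  A/B group = control: C == control is false
  org on allow-list: yes → true
  A/B group = A: C == A is false
Combine:
[1.3.1.1] true OR true = true
[1.3.1] NOT true = false
[1.3] NOT false = true
[1] true AND false AND true = false
[2.3.1] true AND true = true
[2.3] NOT true = false
[2] true OR false OR false = true
[3] exactly-one(false, false, false) = false
[4] true → false = false
[root] false OR true OR false OR false = true
Overall: true → enabled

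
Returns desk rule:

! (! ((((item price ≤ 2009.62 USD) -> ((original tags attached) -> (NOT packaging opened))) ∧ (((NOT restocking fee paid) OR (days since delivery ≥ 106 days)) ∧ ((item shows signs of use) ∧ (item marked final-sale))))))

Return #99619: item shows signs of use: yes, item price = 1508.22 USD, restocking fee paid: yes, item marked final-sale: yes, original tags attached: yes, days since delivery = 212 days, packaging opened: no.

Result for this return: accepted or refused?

Accepted

Atomic conditions:
  item price ≤ 2009.62 USD: 1508.22 ≤ 2009.62 is true
  original tags attached: yes → true
  NOT packaging opened: no → true
  NOT restocking fee paid: yes → false
  days since delivery ≥ 106 days: 212 ≥ 106 is true
  item shows signs of use: yes → true
  item marked final-sale: yes → true
Combine:
[1.1.1.2] true → true = true
[1.1.1] true → true = true
[1.1.2.1] false OR true = true
[1.1.2.2] true AND true = true
[1.1.2] true AND true = true
[1.1] true AND true = true
[1] NOT true = false
[root] NOT false = true
Overall: true → accepted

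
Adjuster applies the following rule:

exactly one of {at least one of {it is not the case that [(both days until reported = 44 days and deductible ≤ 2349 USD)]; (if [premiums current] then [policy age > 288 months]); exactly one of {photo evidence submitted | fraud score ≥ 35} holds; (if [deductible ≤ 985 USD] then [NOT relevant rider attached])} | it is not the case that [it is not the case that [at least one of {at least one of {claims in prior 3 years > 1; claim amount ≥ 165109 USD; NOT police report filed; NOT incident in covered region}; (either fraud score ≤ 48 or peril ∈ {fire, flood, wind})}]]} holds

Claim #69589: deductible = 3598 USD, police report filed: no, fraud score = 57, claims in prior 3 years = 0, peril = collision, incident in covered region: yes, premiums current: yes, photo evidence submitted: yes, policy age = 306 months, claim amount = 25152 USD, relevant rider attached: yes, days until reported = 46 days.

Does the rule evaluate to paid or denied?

Atomic conditions:
  days until reported = 44 days: 46 == 44 is false
  deductible ≤ 2349 USD: 3598 ≤ 2349 is false
  premiums current: yes → true
  policy age > 288 months: 306 > 288 is true
  photo evidence submitted: yes → true
  fraud score ≥ 35: 57 ≥ 35 is true
  deductible ≤ 985 USD: 3598 ≤ 985 is false
  NOT relevant rider attached: yes → false
  claims in prior 3 years > 1: 0 > 1 is false
  claim amount ≥ 165109 USD: 25152 ≥ 165109 is false
  NOT police report filed: no → true
  NOT incident in covered region: yes → false
  fraud score ≤ 48: 57 ≤ 48 is false
  peril ∈ {fire, flood, wind}: collision is not in the set → false
Combine:
[1.1.1] false AND false = false
[1.1] NOT false = true
[1.2] true → true = true
[1.3] exactly-one(true, true) = false
[1.4] false → false (antecedent false ⇒ implication holds) = true
[1] true OR true OR false OR true = true
[2.1.1.1] false OR false OR true OR false = true
[2.1.1.2] false OR false = false
[2.1.1] true OR false = true
[2.1] NOT true = false
[2] NOT false = true
[root] exactly-one(true, true) = false
Overall: false → denied

Denied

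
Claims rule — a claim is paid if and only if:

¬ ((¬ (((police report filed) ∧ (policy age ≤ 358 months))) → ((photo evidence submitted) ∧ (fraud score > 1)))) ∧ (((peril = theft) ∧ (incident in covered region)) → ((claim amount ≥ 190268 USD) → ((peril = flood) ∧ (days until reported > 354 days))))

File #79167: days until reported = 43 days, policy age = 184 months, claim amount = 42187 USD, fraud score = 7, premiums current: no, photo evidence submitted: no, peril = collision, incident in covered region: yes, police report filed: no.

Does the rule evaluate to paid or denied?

Paid

Atomic conditions:
  police report filed: no → false
  policy age ≤ 358 months: 184 ≤ 358 is true
  photo evidence submitted: no → false
  fraud score > 1: 7 > 1 is true
  peril = theft: collision == theft is false
  incident in covered region: yes → true
  claim amount ≥ 190268 USD: 42187 ≥ 190268 is false
  peril = flood: collision == flood is false
  days until reported > 354 days: 43 > 354 is false
Combine:
[1.1.1.1] false AND true = false
[1.1.1] NOT false = true
[1.1.2] false AND true = false
[1.1] true → false = false
[1] NOT false = true
[2.1] false AND true = false
[2.2.2] false AND false = false
[2.2] false → false (antecedent false ⇒ implication holds) = true
[2] false → true (antecedent false ⇒ implication holds) = true
[root] true AND true = true
Overall: true → paid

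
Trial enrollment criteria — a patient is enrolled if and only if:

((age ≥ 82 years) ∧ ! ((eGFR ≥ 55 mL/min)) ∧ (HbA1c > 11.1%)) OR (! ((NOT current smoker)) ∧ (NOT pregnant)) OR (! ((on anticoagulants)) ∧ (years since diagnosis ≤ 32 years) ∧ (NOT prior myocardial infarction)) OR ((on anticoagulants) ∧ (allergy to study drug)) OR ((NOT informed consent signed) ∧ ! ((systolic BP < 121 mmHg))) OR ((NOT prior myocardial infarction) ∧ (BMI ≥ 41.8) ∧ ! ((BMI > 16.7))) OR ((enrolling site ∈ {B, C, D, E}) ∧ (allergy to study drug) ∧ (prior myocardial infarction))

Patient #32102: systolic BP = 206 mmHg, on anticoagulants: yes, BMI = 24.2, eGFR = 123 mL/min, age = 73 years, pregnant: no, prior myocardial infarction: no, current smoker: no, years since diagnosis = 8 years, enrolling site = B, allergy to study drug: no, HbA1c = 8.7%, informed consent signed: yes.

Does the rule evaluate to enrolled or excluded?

Atomic conditions:
  age ≥ 82 years: 73 ≥ 82 is false
  eGFR ≥ 55 mL/min: 123 ≥ 55 is true
  HbA1c > 11.1%: 8.7 > 11.1 is false
  NOT current smoker: no → true
  NOT pregnant: no → true
  on anticoagulants: yes → true
  years since diagnosis ≤ 32 years: 8 ≤ 32 is true
  NOT prior myocardial infarction: no → true
  allergy to study drug: no → false
  NOT informed consent signed: yes → false
  systolic BP < 121 mmHg: 206 < 121 is false
  BMI ≥ 41.8: 24.2 ≥ 41.8 is false
  BMI > 16.7: 24.2 > 16.7 is true
  enrolling site ∈ {B, C, D, E}: B is in the set → true
  prior myocardial infarction: no → false
Combine:
[1.2] NOT true = false
[1] false AND false AND false = false
[2.1] NOT true = false
[2] false AND true = false
[3.1] NOT true = false
[3] false AND true AND true = false
[4] true AND false = false
[5.2] NOT false = true
[5] false AND true = false
[6.3] NOT true = false
[6] true AND false AND false = false
[7] true AND false AND false = false
[root] false OR false OR false OR false OR false OR false OR false = false
Overall: false → excluded

Excluded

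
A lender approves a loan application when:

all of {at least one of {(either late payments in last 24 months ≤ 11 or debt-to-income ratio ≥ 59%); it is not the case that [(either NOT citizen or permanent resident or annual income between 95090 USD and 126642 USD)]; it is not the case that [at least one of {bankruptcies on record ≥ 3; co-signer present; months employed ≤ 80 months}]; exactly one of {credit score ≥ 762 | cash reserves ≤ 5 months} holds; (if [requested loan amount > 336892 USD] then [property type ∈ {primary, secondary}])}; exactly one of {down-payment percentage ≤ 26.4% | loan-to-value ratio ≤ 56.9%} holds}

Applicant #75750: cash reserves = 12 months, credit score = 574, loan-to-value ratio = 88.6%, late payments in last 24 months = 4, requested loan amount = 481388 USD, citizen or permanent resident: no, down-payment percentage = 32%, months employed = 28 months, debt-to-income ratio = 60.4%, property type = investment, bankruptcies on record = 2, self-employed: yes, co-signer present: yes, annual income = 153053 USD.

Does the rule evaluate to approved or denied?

Atomic conditions:
  late payments in last 24 months ≤ 11: 4 ≤ 11 is true
  debt-to-income ratio ≥ 59%: 60.4 ≥ 59 is true
  NOT citizen or permanent resident: no → true
  annual income between 95090 USD and 126642 USD: 153053 in [95090, 126642] is false
  bankruptcies on record ≥ 3: 2 ≥ 3 is false
  co-signer present: yes → true
  months employed ≤ 80 months: 28 ≤ 80 is true
  credit score ≥ 762: 574 ≥ 762 is false
  cash reserves ≤ 5 months: 12 ≤ 5 is false
  requested loan amount > 336892 USD: 481388 > 336892 is true
  property type ∈ {primary, secondary}: investment is not in the set → false
  down-payment percentage ≤ 26.4%: 32 ≤ 26.4 is false
  loan-to-value ratio ≤ 56.9%: 88.6 ≤ 56.9 is false
Combine:
[1.1] true OR true = true
[1.2.1] true OR false = true
[1.2] NOT true = false
[1.3.1] false OR true OR true = true
[1.3] NOT true = false
[1.4] exactly-one(false, false) = false
[1.5] true → false = false
[1] true OR false OR false OR false OR false = true
[2] exactly-one(false, false) = false
[root] true AND false = false
Overall: false → denied

Denied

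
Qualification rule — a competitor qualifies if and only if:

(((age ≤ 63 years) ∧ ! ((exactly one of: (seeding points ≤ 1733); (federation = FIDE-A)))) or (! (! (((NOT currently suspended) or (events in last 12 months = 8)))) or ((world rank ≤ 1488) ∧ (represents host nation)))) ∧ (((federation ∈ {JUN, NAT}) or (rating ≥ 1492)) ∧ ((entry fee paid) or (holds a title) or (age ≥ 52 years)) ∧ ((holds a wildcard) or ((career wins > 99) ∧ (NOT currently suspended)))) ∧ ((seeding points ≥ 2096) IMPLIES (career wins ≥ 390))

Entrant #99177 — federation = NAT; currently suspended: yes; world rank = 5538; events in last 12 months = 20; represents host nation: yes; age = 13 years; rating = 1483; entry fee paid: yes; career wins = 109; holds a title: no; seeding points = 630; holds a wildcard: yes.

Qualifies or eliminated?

Eliminated

Atomic conditions:
  age ≤ 63 years: 13 ≤ 63 is true
  seeding points ≤ 1733: 630 ≤ 1733 is true
  federation = FIDE-A: NAT == FIDE-A is false
  NOT currently suspended: yes → false
  events in last 12 months = 8: 20 == 8 is false
  world rank ≤ 1488: 5538 ≤ 1488 is false
  represents host nation: yes → true
  federation ∈ {JUN, NAT}: NAT is in the set → true
  rating ≥ 1492: 1483 ≥ 1492 is false
  entry fee paid: yes → true
  holds a title: no → false
  age ≥ 52 years: 13 ≥ 52 is false
  holds a wildcard: yes → true
  career wins > 99: 109 > 99 is true
  seeding points ≥ 2096: 630 ≥ 2096 is false
  career wins ≥ 390: 109 ≥ 390 is false
Combine:
[1.1.2.1] exactly-one(true, false) = true
[1.1.2] NOT true = false
[1.1] true AND false = false
[1.2.1.1.1] false OR false = false
[1.2.1.1] NOT false = true
[1.2.1] NOT true = false
[1.2.2] false AND true = false
[1.2] false OR false = false
[1] false OR false = false
[2.1] true OR false = true
[2.2] true OR false OR false = true
[2.3.2] true AND false = false
[2.3] true OR false = true
[2] true AND true AND true = true
[3] false → false (antecedent false ⇒ implication holds) = true
[root] false AND true AND true = false
Overall: false → eliminated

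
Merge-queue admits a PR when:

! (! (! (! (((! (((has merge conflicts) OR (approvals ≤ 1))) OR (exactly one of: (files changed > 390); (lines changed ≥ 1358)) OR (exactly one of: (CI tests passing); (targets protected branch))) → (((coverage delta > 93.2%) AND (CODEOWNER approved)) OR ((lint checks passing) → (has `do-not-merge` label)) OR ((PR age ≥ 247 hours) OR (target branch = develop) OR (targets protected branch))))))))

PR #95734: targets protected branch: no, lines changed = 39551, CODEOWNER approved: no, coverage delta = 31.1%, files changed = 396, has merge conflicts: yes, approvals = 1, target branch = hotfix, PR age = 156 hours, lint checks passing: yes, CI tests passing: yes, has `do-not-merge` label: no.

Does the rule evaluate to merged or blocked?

Blocked

Atomic conditions:
  has merge conflicts: yes → true
  approvals ≤ 1: 1 ≤ 1 is true
  files changed > 390: 396 > 390 is true
  lines changed ≥ 1358: 39551 ≥ 1358 is true
  CI tests passing: yes → true
  targets protected branch: no → false
  coverage delta > 93.2%: 31.1 > 93.2 is false
  CODEOWNER approved: no → false
  lint checks passing: yes → true
  has `do-not-merge` label: no → false
  PR age ≥ 247 hours: 156 ≥ 247 is false
  target branch = develop: hotfix == develop is false
Combine:
[1.1.1.1.1.1.1] true OR true = true
[1.1.1.1.1.1] NOT true = false
[1.1.1.1.1.2] exactly-one(true, true) = false
[1.1.1.1.1.3] exactly-one(true, false) = true
[1.1.1.1.1] false OR false OR true = true
[1.1.1.1.2.1] false AND false = false
[1.1.1.1.2.2] true → false = false
[1.1.1.1.2.3] false OR false OR false = false
[1.1.1.1.2] false OR false OR false = false
[1.1.1.1] true → false = false
[1.1.1] NOT false = true
[1.1] NOT true = false
[1] NOT false = true
[root] NOT true = false
Overall: false → blocked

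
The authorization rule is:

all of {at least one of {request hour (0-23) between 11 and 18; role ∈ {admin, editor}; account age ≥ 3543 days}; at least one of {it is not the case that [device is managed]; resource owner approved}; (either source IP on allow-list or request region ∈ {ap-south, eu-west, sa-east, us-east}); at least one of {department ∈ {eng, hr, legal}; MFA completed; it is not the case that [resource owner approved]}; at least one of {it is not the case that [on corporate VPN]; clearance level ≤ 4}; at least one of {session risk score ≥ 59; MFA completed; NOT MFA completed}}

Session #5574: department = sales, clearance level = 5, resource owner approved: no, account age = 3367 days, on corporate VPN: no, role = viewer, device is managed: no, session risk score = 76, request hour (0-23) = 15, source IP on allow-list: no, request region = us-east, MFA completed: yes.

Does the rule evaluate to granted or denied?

Granted

Atomic conditions:
  request hour (0-23) between 11 and 18: 15 in [11, 18] is true
  role ∈ {admin, editor}: viewer is not in the set → false
  account age ≥ 3543 days: 3367 ≥ 3543 is false
  device is managed: no → false
  resource owner approved: no → false
  source IP on allow-list: no → false
  request region ∈ {ap-south, eu-west, sa-east, us-east}: us-east is in the set → true
  department ∈ {eng, hr, legal}: sales is not in the set → false
  MFA completed: yes → true
  on corporate VPN: no → false
  clearance level ≤ 4: 5 ≤ 4 is false
  session risk score ≥ 59: 76 ≥ 59 is true
  NOT MFA completed: yes → false
Combine:
[1] true OR false OR false = true
[2.1] NOT false = true
[2] true OR false = true
[3] false OR true = true
[4.3] NOT false = true
[4] false OR true OR true = true
[5.1] NOT false = true
[5] true OR false = true
[6] true OR true OR false = true
[root] true AND true AND true AND true AND true AND true = true
Overall: true → granted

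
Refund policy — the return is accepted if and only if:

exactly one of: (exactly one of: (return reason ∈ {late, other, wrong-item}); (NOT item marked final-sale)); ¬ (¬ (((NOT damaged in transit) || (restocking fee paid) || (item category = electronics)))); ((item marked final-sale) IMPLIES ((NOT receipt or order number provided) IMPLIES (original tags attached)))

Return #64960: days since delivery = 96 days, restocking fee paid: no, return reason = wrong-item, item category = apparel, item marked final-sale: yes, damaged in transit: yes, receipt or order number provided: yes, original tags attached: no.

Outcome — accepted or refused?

Atomic conditions:
  return reason ∈ {late, other, wrong-item}: wrong-item is in the set → true
  NOT item marked final-sale: yes → false
  NOT damaged in transit: yes → false
  restocking fee paid: no → false
  item category = electronics: apparel == electronics is false
  item marked final-sale: yes → true
  NOT receipt or order number provided: yes → false
  original tags attached: no → false
Combine:
[1] exactly-one(true, false) = true
[2.1.1] false OR false OR false = false
[2.1] NOT false = true
[2] NOT true = false
[3.2] false → false (antecedent false ⇒ implication holds) = true
[3] true → true = true
[root] exactly-one(true, false, true) = false
Overall: false → refused

Refused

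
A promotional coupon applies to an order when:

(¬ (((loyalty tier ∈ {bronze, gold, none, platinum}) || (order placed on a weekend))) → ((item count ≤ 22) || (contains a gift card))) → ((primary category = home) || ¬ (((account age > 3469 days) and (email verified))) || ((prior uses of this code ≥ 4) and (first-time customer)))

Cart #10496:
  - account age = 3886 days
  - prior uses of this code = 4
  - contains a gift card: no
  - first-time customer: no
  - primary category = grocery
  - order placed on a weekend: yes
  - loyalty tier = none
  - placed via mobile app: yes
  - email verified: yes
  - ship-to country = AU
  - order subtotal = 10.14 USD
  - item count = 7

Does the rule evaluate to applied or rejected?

Rejected

Atomic conditions:
  loyalty tier ∈ {bronze, gold, none, platinum}: none is in the set → true
  order placed on a weekend: yes → true
  item count ≤ 22: 7 ≤ 22 is true
  contains a gift card: no → false
  primary category = home: grocery == home is false
  account age > 3469 days: 3886 > 3469 is true
  email verified: yes → true
  prior uses of this code ≥ 4: 4 ≥ 4 is true
  first-time customer: no → false
Combine:
[1.1.1] true OR true = true
[1.1] NOT true = false
[1.2] true OR false = true
[1] false → true (antecedent false ⇒ implication holds) = true
[2.2.1] true AND true = true
[2.2] NOT true = false
[2.3] true AND false = false
[2] false OR false OR false = false
[root] true → false = false
Overall: false → rejected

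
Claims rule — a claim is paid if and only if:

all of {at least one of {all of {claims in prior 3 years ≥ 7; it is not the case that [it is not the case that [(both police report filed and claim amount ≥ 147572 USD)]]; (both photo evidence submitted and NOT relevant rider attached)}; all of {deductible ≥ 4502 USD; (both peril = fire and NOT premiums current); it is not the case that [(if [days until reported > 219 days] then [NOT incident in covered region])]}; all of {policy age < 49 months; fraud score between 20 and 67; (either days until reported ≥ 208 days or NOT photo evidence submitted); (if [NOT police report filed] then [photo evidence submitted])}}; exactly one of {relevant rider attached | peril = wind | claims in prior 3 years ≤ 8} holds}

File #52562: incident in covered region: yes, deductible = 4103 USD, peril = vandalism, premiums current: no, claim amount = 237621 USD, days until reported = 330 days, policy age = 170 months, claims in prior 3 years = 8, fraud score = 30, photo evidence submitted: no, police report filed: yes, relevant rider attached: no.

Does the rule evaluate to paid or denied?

Atomic conditions:
  claims in prior 3 years ≥ 7: 8 ≥ 7 is true
  police report filed: yes → true
  claim amount ≥ 147572 USD: 237621 ≥ 147572 is true
  photo evidence submitted: no → false
  NOT relevant rider attached: no → true
  deductible ≥ 4502 USD: 4103 ≥ 4502 is false
  peril = fire: vandalism == fire is false
  NOT premiums current: no → true
  days until reported > 219 days: 330 > 219 is true
  NOT incident in covered region: yes → false
  policy age < 49 months: 170 < 49 is false
  fraud score between 20 and 67: 30 in [20, 67] is true
  days until reported ≥ 208 days: 330 ≥ 208 is true
  NOT photo evidence submitted: no → true
  NOT police report filed: yes → false
  relevant rider attached: no → false
  peril = wind: vandalism == wind is false
  claims in prior 3 years ≤ 8: 8 ≤ 8 is true
Combine:
[1.1.2.1.1] true AND true = true
[1.1.2.1] NOT true = false
[1.1.2] NOT false = true
[1.1.3] false AND true = false
[1.1] true AND true AND false = false
[1.2.2] false AND true = false
[1.2.3.1] true → false = false
[1.2.3] NOT false = true
[1.2] false AND false AND true = false
[1.3.3] true OR true = true
[1.3.4] false → false (antecedent false ⇒ implication holds) = true
[1.3] false AND true AND true AND true = false
[1] false OR false OR false = false
[2] exactly-one(false, false, true) = true
[root] false AND true = false
Overall: false → denied

Denied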